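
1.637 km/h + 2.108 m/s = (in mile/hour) 5.733. Check: 1 km/h = 0.27777778 m/s, so 1.637 km/h = 1.637 * 0.27777778 = 0.45472222 m/s. 2.108 m/s is already in m/s. Sum: 0.45472222 + 2.108 = 2.5627222 m/s. 1 mile/hour = 0.44704 m/s, so 2.5627222 m/s = 2.5627222 / 0.44704 = 5.7326463 mile/hour ≈ 5.733 mile/hour (4 s.f.).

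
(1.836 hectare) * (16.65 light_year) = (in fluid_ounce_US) 9.779e+25. Check: 1 hectare = 10000 m^2, so 1.836 hectare = 1.836 * 10000 = 18360 m^2. 1 light_year = 9.4607305e+15 m, so 16.65 light_year = 16.65 * 9.4607305e+15 = 1.5752116e+17 m. Combine: 18360 m^2 * 1.5752116e+17 m = 2.8920885e+21 m^3. 1 fluid_ounce_US = 2.957353e-05 m^3, so 2.8920885e+21 m^3 = 2.8920885e+21 / 2.957353e-05 = 9.7793148e+25 fluid_ounce_US ≈ 9.779e+25 fluid_ounce_US (4 s.f.).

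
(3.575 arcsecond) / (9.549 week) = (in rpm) 2.866e-11. Check: 1 arcsecond = 4.8481368e-06 rad, so 3.575 arcsecond = 3.575 * 4.8481368e-06 = 1.7332089e-05 rad. 1 week = 604800 s, so 9.549 week = 9.549 * 604800 = 5775235.2 s. Combine: 1.7332089e-05 rad / 5775235.2 s = 3.0011053e-12 rad/s. 1 rpm = 0.10471976 rad/s, so 3.0011053e-12 rad/s = 3.0011053e-12 / 0.10471976 = 2.8658445e-11 rpm ≈ 2.866e-11 rpm (4 s.f.).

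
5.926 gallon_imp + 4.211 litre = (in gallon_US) 8.229. Check: 1 gallon_imp = 0.00454609 m^3, so 5.926 gallon_imp = 5.926 * 0.00454609 = 0.026940129 m^3. 1 litre = 0.001 m^3, so 4.211 litre = 4.211 * 0.001 = 0.004211 m^3. Sum: 0.026940129 + 0.004211 = 0.031151129 m^3. 1 gallon_US = 0.0037854118 m^3, so 0.031151129 m^3 = 0.031151129 / 0.0037854118 = 8.2292578 gallon_US ≈ 8.229 gallon_US (4 s.f.).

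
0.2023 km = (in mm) 1 km = 1000 m, so 0.2023 km = 0.2023 * 1000 = 202.3 m. 1 mm = 0.001 m, so 202.3 m = 202.3 / 0.001 = 202300 mm ≈ 2.023e+05 mm (4 s.f.). Final answer: 2.023e+05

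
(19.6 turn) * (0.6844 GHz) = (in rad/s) 1 turn = 6.2831853 rad, so 19.6 turn = 19.6 * 6.2831853 = 123.15043 rad. 1 GHz = 1e+09 Hz, so 0.6844 GHz = 0.6844 * 1e+09 = 6.844e+08 Hz. Combine: 123.15043 rad * 6.844e+08 Hz = 8.4284156e+10 rad/s. Result: 8.4284156e+10 rad/s ≈ 8.428e+10 rad/s (4 s.f.). Final answer: 8.428e+10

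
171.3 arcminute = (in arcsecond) 1 arcminute = 0.00029088821 rad, so 171.3 arcminute = 171.3 * 0.00029088821 = 0.04982915 rad. 1 arcsecond = 4.8481368e-06 rad, so 0.04982915 rad = 0.04982915 / 4.8481368e-06 = 10278 arcsecond ≈ 1.028e+04 arcsecond (4 s.f.). Final answer: 1.028e+04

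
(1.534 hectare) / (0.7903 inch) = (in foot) 1 hectare = 10000 m^2, so 1.534 hectare = 1.534 * 10000 = 15340 m^2. 1 inch = 0.0254 m, so 0.7903 inch = 0.7903 * 0.0254 = 0.02007362 m. Combine: 15340 m^2 / 0.02007362 m = 764187.03 m. 1 foot = 0.3048 m, so 764187.03 m = 764187.03 / 0.3048 = 2507175.3 foot ≈ 2.507e+06 foot (4 s.f.). Final answer: 2.507e+06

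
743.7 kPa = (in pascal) 1 kPa = 1000 Pa, so 743.7 kPa = 743.7 * 1000 = 743700 Pa. 743700 Pa = 743700 pascal ≈ 7.437e+05 pascal (4 s.f.). Final answer: 7.437e+05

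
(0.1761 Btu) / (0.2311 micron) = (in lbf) 1 Btu = 1055.0559 J, so 0.1761 Btu = 0.1761 * 1055.0559 = 185.79534 J. 1 micron = 1e-06 m, so 0.2311 micron = 0.2311 * 1e-06 = 2.311e-07 m. Combine: 185.79534 J / 2.311e-07 m = 8.0396078e+08 N. 1 lbf = 4.4482216 N, so 8.0396078e+08 N = 8.0396078e+08 / 4.4482216 = 1.8073757e+08 lbf ≈ 1.807e+08 lbf (4 s.f.). Final answer: 1.807e+08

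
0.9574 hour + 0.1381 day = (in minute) 1 hour = 3600 s, so 0.9574 hour = 0.9574 * 3600 = 3446.64 s. 1 day = 86400 s, so 0.1381 day = 0.1381 * 86400 = 11931.84 s. Sum: 3446.64 + 11931.84 = 15378.48 s. 1 minute = 60 s, so 15378.48 s = 15378.48 / 60 = 256.308 minute ≈ 256.3 minute (4 s.f.). Final answer: 256.3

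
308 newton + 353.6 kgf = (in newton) 3776. Check: 308 newton = 308 N. 1 kgf = 9.80665 N, so 353.6 kgf = 353.6 * 9.80665 = 3467.6314 N. Sum: 308 + 3467.6314 = 3775.6314 N. 3775.6314 N = 3775.6314 newton ≈ 3776 newton (4 s.f.).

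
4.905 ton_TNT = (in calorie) 4.905e+09. Check: 1 ton_TNT = 4.184e+09 J, so 4.905 ton_TNT = 4.905 * 4.184e+09 = 2.052252e+10 J. 1 calorie = 4.184 J, so 2.052252e+10 J = 2.052252e+10 / 4.184 = 4.905e+09 calorie.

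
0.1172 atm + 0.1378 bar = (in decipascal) 2.566e+05. Check: 1 atm = 101325 Pa, so 0.1172 atm = 0.1172 * 101325 = 11875.29 Pa. 1 bar = 100000 Pa, so 0.1378 bar = 0.1378 * 100000 = 13780 Pa. Sum: 11875.29 + 13780 = 25655.29 Pa. 1 decipascal = 0.1 Pa, so 25655.29 Pa = 25655.29 / 0.1 = 256552.9 decipascal ≈ 2.566e+05 decipascal (4 s.f.).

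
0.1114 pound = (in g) 50.53. Check: 1 pound = 0.45359237 kg, so 0.1114 pound = 0.1114 * 0.45359237 = 0.05053019 kg. 1 g = 0.001 kg, so 0.05053019 kg = 0.05053019 / 0.001 = 50.53019 g ≈ 50.53 g (4 s.f.).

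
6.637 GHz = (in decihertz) 6.637e+10. Check: 1 GHz = 1e+09 Hz, so 6.637 GHz = 6.637 * 1e+09 = 6.637e+09 Hz. 1 decihertz = 0.1 Hz, so 6.637e+09 Hz = 6.637e+09 / 0.1 = 6.637e+10 decihertz.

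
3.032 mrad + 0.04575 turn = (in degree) 1 mrad = 0.001 rad, so 3.032 mrad = 3.032 * 0.001 = 0.003032 rad. 1 turn = 6.2831853 rad, so 0.04575 turn = 0.04575 * 6.2831853 = 0.28745573 rad. Sum: 0.003032 + 0.28745573 = 0.29048773 rad. 1 degree = 0.017453293 rad, so 0.29048773 rad = 0.29048773 / 0.017453293 = 16.643721 degree ≈ 16.64 degree (4 s.f.). Final answer: 16.64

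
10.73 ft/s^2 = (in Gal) 327.1. Check: 1 ft/s^2 = 0.3048 m/s^2, so 10.73 ft/s^2 = 10.73 * 0.3048 = 3.270504 m/s^2. 1 Gal = 0.01 m/s^2, so 3.270504 m/s^2 = 3.270504 / 0.01 = 327.0504 Gal ≈ 327.1 Gal (4 s.f.).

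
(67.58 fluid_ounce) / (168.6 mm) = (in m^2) 0.01185. Check: 1 fluid_ounce = 2.957353e-05 m^3, so 67.58 fluid_ounce = 67.58 * 2.957353e-05 = 0.0019985791 m^3. 1 mm = 0.001 m, so 168.6 mm = 168.6 * 0.001 = 0.1686 m. Combine: 0.0019985791 m^3 / 0.1686 m = 0.011853969 m^2. Result: 0.011853969 m^2 ≈ 0.01185 m^2 (4 s.f.).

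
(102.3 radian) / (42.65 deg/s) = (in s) 102.3 radian = 102.3 rad. 1 deg/s = 0.017453293 rad/s, so 42.65 deg/s = 42.65 * 0.017453293 = 0.74438293 rad/s. Combine: 102.3 rad / 0.74438293 rad/s = 137.42927 s. Result: 137.42927 s ≈ 137.4 s (4 s.f.). Final answer: 137.4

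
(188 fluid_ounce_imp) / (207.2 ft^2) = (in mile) 1.724e-07. Check: 1 fluid_ounce_imp = 2.8413063e-05 m^3, so 188 fluid_ounce_imp = 188 * 2.8413063e-05 = 0.0053416558 m^3. 1 ft^2 = 0.09290304 m^2, so 207.2 ft^2 = 207.2 * 0.09290304 = 19.24951 m^2. Combine: 0.0053416558 m^3 / 19.24951 m^2 = 0.00027749568 m. 1 mile = 1609.344 m, so 0.00027749568 m = 0.00027749568 / 1609.344 = 1.7242782e-07 mile ≈ 1.724e-07 mile (4 s.f.).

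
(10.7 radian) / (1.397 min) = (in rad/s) 10.7 radian = 10.7 rad. 1 min = 60 s, so 1.397 min = 1.397 * 60 = 83.82 s. Combine: 10.7 rad / 83.82 s = 0.1276545 rad/s. Result: 0.1276545 rad/s ≈ 0.1277 rad/s (4 s.f.). Final answer: 0.1277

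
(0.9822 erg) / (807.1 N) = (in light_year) 1 erg = 1e-07 J, so 0.9822 erg = 0.9822 * 1e-07 = 9.822e-08 J. 807.1 N is already in N. Combine: 9.822e-08 J / 807.1 N = 1.2169496e-10 m. 1 light_year = 9.4607305e+15 m, so 1.2169496e-10 m = 1.2169496e-10 / 9.4607305e+15 = 1.2863167e-26 light_year ≈ 1.286e-26 light_year (4 s.f.). Final answer: 1.286e-26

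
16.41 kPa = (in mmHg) 1 kPa = 1000 Pa, so 16.41 kPa = 16.41 * 1000 = 16410 Pa. 1 mmHg = 133.32237 Pa, so 16410 Pa = 16410 / 133.32237 = 123.08512 mmHg ≈ 123.1 mmHg (4 s.f.). Final answer: 123.1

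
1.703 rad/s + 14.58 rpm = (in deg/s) 1.703 rad/s is already in rad/s. 1 rpm = 0.10471976 rad/s, so 14.58 rpm = 14.58 * 0.10471976 = 1.526814 rad/s. Sum: 1.703 + 1.526814 = 3.229814 rad/s. 1 deg/s = 0.017453293 rad/s, so 3.229814 rad/s = 3.229814 / 0.017453293 = 185.05471 deg/s ≈ 185.1 deg/s (4 s.f.). Final answer: 185.1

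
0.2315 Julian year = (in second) 1 Julian year = 31557600 s, so 0.2315 Julian year = 0.2315 * 31557600 = 7305584.4 s. 7305584.4 s = 7305584.4 second ≈ 7.306e+06 second (4 s.f.). Final answer: 7.306e+06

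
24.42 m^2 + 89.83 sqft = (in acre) 0.008097. Check: 24.42 m^2 is already in m^2. 1 sqft = 0.09290304 m^2, so 89.83 sqft = 89.83 * 0.09290304 = 8.3454801 m^2. Sum: 24.42 + 8.3454801 = 32.76548 m^2. 1 acre = 4046.8564 m^2, so 32.76548 m^2 = 32.76548 / 4046.8564 = 0.0080965265 acre ≈ 0.008097 acre (4 s.f.).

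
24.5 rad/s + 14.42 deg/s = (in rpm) 236.4. Check: 24.5 rad/s is already in rad/s. 1 deg/s = 0.017453293 rad/s, so 14.42 deg/s = 14.42 * 0.017453293 = 0.25167648 rad/s. Sum: 24.5 + 0.25167648 = 24.751676 rad/s. 1 rpm = 0.10471976 rad/s, so 24.751676 rad/s = 24.751676 / 0.10471976 = 236.3611 rpm ≈ 236.4 rpm (4 s.f.).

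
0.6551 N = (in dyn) 1 dyn = 1e-05 N, so 0.6551 N = 0.6551 / 1e-05 = 65510 dyn ≈ 6.551e+04 dyn (4 s.f.). Final answer: 6.551e+04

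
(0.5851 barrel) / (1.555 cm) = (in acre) 1 barrel = 0.15898729 m^3, so 0.5851 barrel = 0.5851 * 0.15898729 = 0.093023466 m^3. 1 cm = 0.01 m, so 1.555 cm = 1.555 * 0.01 = 0.01555 m. Combine: 0.093023466 m^3 / 0.01555 m = 5.9822165 m^2. 1 acre = 4046.8564 m^2, so 5.9822165 m^2 = 5.9822165 / 4046.8564 = 0.0014782379 acre ≈ 0.001478 acre (4 s.f.). Final answer: 0.001478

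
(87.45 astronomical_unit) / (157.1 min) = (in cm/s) 1 astronomical_unit = 1.4959787e+11 m, so 87.45 astronomical_unit = 87.45 * 1.4959787e+11 = 1.3082334e+13 m. 1 min = 60 s, so 157.1 min = 157.1 * 60 = 9426 s. Combine: 1.3082334e+13 m / 9426 s = 1.3878988e+09 m/s. 1 cm/s = 0.01 m/s, so 1.3878988e+09 m/s = 1.3878988e+09 / 0.01 = 1.3878988e+11 cm/s ≈ 1.388e+11 cm/s (4 s.f.). Final answer: 1.388e+11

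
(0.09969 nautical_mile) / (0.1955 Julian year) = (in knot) 1 nautical_mile = 1852 m, so 0.09969 nautical_mile = 0.09969 * 1852 = 184.62588 m. 1 Julian year = 31557600 s, so 0.1955 Julian year = 0.1955 * 31557600 = 6169510.8 s. Combine: 184.62588 m / 6169510.8 s = 2.992553e-05 m/s. 1 knot = 0.51444444 m/s, so 2.992553e-05 m/s = 2.992553e-05 / 0.51444444 = 5.8170577e-05 knot ≈ 5.817e-05 knot (4 s.f.). Final answer: 5.817e-05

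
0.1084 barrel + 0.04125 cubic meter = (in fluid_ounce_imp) 1 barrel = 0.15898729 m^3, so 0.1084 barrel = 0.1084 * 0.15898729 = 0.017234223 m^3. 0.04125 cubic meter = 0.04125 m^3. Sum: 0.017234223 + 0.04125 = 0.058484223 m^3. 1 fluid_ounce_imp = 2.8413063e-05 m^3, so 0.058484223 m^3 = 0.058484223 / 2.8413063e-05 = 2058.3569 fluid_ounce_imp ≈ 2058 fluid_ounce_imp (4 s.f.). Final answer: 2058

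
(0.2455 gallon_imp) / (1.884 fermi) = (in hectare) 5.924e+07. Check: 1 gallon_imp = 0.00454609 m^3, so 0.2455 gallon_imp = 0.2455 * 0.00454609 = 0.0011160651 m^3. 1 fermi = 1e-15 m, so 1.884 fermi = 1.884 * 1e-15 = 1.884e-15 m. Combine: 0.0011160651 m^3 / 1.884e-15 m = 5.9239124e+11 m^2. 1 hectare = 10000 m^2, so 5.9239124e+11 m^2 = 5.9239124e+11 / 10000 = 59239124 hectare ≈ 5.924e+07 hectare (4 s.f.).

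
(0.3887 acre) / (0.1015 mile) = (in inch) 379.1. Check: 1 acre = 4046.8564 m^2, so 0.3887 acre = 0.3887 * 4046.8564 = 1573.0131 m^2. 1 mile = 1609.344 m, so 0.1015 mile = 0.1015 * 1609.344 = 163.34842 m. Combine: 1573.0131 m^2 / 163.34842 m = 9.6298032 m. 1 inch = 0.0254 m, so 9.6298032 m = 9.6298032 / 0.0254 = 379.12611 inch ≈ 379.1 inch (4 s.f.).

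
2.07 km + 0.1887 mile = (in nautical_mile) 1 km = 1000 m, so 2.07 km = 2.07 * 1000 = 2070 m. 1 mile = 1609.344 m, so 0.1887 mile = 0.1887 * 1609.344 = 303.68321 m. Sum: 2070 + 303.68321 = 2373.6832 m. 1 nautical_mile = 1852 m, so 2373.6832 m = 2373.6832 / 1852 = 1.2816864 nautical_mile ≈ 1.282 nautical_mile (4 s.f.). Final answer: 1.282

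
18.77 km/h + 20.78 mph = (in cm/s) 1 km/h = 0.27777778 m/s, so 18.77 km/h = 18.77 * 0.27777778 = 5.2138889 m/s. 1 mph = 0.44704 m/s, so 20.78 mph = 20.78 * 0.44704 = 9.2894912 m/s. Sum: 5.2138889 + 9.2894912 = 14.50338 m/s. 1 cm/s = 0.01 m/s, so 14.50338 m/s = 14.50338 / 0.01 = 1450.338 cm/s ≈ 1450 cm/s (4 s.f.). Final answer: 1450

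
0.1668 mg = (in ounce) 5.884e-06. Check: 1 mg = 1e-06 kg, so 0.1668 mg = 0.1668 * 1e-06 = 1.668e-07 kg. 1 ounce = 0.028349523 kg, so 1.668e-07 kg = 1.668e-07 / 0.028349523 = 5.8836969e-06 ounce ≈ 5.884e-06 ounce (4 s.f.).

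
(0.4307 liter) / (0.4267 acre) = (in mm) 1 liter = 0.001 m^3, so 0.4307 liter = 0.4307 * 0.001 = 0.0004307 m^3. 1 acre = 4046.8564 m^2, so 0.4267 acre = 0.4267 * 4046.8564 = 1726.7936 m^2. Combine: 0.0004307 m^3 / 1726.7936 m^2 = 2.4942181e-07 m. 1 mm = 0.001 m, so 2.4942181e-07 m = 2.4942181e-07 / 0.001 = 0.00024942181 mm ≈ 0.0002494 mm (4 s.f.). Final answer: 0.0002494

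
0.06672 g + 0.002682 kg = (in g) 1 g = 0.001 kg, so 0.06672 g = 0.06672 * 0.001 = 6.672e-05 kg. 0.002682 kg is already in kg. Sum: 6.672e-05 + 0.002682 = 0.00274872 kg. 1 g = 0.001 kg, so 0.00274872 kg = 0.00274872 / 0.001 = 2.74872 g ≈ 2.749 g (4 s.f.). Final answer: 2.749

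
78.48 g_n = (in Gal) 7.696e+04. Check: 1 g_n = 9.80665 m/s^2, so 78.48 g_n = 78.48 * 9.80665 = 769.62589 m/s^2. 1 Gal = 0.01 m/s^2, so 769.62589 m/s^2 = 769.62589 / 0.01 = 76962.589 Gal ≈ 7.696e+04 Gal (4 s.f.).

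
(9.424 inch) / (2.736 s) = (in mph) 0.1957. Check: 1 inch = 0.0254 m, so 9.424 inch = 9.424 * 0.0254 = 0.2393696 m. 2.736 s is already in s. Combine: 0.2393696 m / 2.736 s = 0.087488889 m/s. 1 mph = 0.44704 m/s, so 0.087488889 m/s = 0.087488889 / 0.44704 = 0.19570707 mph ≈ 0.1957 mph (4 s.f.).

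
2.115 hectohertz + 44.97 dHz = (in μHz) 2.16e+08. Check: 1 hectohertz = 100 Hz, so 2.115 hectohertz = 2.115 * 100 = 211.5 Hz. 1 dHz = 0.1 Hz, so 44.97 dHz = 44.97 * 0.1 = 4.497 Hz. Sum: 211.5 + 4.497 = 215.997 Hz. 1 μHz = 1e-06 Hz, so 215.997 Hz = 215.997 / 1e-06 = 2.15997e+08 μHz ≈ 2.16e+08 μHz (4 s.f.).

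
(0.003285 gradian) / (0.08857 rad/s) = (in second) 1 gradian = 0.015707963 rad, so 0.003285 gradian = 0.003285 * 0.015707963 = 5.1600659e-05 rad. 0.08857 rad/s is already in rad/s. Combine: 5.1600659e-05 rad / 0.08857 rad/s = 0.00058259749 s. 0.00058259749 s = 0.00058259749 second ≈ 0.0005826 second (4 s.f.). Final answer: 0.0005826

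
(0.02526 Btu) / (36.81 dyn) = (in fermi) 1 Btu = 1055.0559 J, so 0.02526 Btu = 0.02526 * 1055.0559 = 26.650711 J. 1 dyn = 1e-05 N, so 36.81 dyn = 36.81 * 1e-05 = 0.0003681 N. Combine: 26.650711 J / 0.0003681 N = 72400.736 m. 1 fermi = 1e-15 m, so 72400.736 m = 72400.736 / 1e-15 = 7.2400736e+19 fermi ≈ 7.24e+19 fermi (4 s.f.). Final answer: 7.24e+19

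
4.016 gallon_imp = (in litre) 1 gallon_imp = 0.00454609 m^3, so 4.016 gallon_imp = 4.016 * 0.00454609 = 0.018257097 m^3. 1 litre = 0.001 m^3, so 0.018257097 m^3 = 0.018257097 / 0.001 = 18.257097 litre ≈ 18.26 litre (4 s.f.). Final answer: 18.26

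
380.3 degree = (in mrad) 6637. Check: 1 degree = 0.017453293 rad, so 380.3 degree = 380.3 * 0.017453293 = 6.6374871 rad. 1 mrad = 0.001 rad, so 6.6374871 rad = 6.6374871 / 0.001 = 6637.4871 mrad ≈ 6637 mrad (4 s.f.).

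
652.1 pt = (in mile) 1 pt = 0.00035277778 m, so 652.1 pt = 652.1 * 0.00035277778 = 0.23004639 m. 1 mile = 1609.344 m, so 0.23004639 m = 0.23004639 / 1609.344 = 0.0001429442 mile ≈ 0.0001429 mile (4 s.f.). Final answer: 0.0001429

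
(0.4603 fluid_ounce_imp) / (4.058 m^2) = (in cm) 0.0003223. Check: 1 fluid_ounce_imp = 2.8413063e-05 m^3, so 0.4603 fluid_ounce_imp = 0.4603 * 2.8413063e-05 = 1.3078533e-05 m^3. 4.058 m^2 is already in m^2. Combine: 1.3078533e-05 m^3 / 4.058 m^2 = 3.2229011e-06 m. 1 cm = 0.01 m, so 3.2229011e-06 m = 3.2229011e-06 / 0.01 = 0.00032229011 cm ≈ 0.0003223 cm (4 s.f.).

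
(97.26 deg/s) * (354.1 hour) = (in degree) 1 deg/s = 0.017453293 rad/s, so 97.26 deg/s = 97.26 * 0.017453293 = 1.6975072 rad/s. 1 hour = 3600 s, so 354.1 hour = 354.1 * 3600 = 1274760 s. Combine: 1.6975072 rad/s * 1274760 s = 2163914.3 rad. 1 degree = 0.017453293 rad, so 2163914.3 rad = 2163914.3 / 0.017453293 = 1.2398316e+08 degree ≈ 1.24e+08 degree (4 s.f.). Final answer: 1.24e+08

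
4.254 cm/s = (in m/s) 1 cm/s = 0.01 m/s, so 4.254 cm/s = 4.254 * 0.01 = 0.04254 m/s. Result: 0.04254 m/s. Final answer: 0.04254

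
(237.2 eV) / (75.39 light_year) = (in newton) 1 eV = 1.6021766e-19 J, so 237.2 eV = 237.2 * 1.6021766e-19 = 3.800363e-17 J. 1 light_year = 9.4607305e+15 m, so 75.39 light_year = 75.39 * 9.4607305e+15 = 7.1324447e+17 m. Combine: 3.800363e-17 J / 7.1324447e+17 m = 5.3282754e-35 N. 5.3282754e-35 N = 5.3282754e-35 newton ≈ 5.328e-35 newton (4 s.f.). Final answer: 5.328e-35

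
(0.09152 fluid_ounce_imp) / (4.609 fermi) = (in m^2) 5.642e+08. Check: 1 fluid_ounce_imp = 2.8413063e-05 m^3, so 0.09152 fluid_ounce_imp = 0.09152 * 2.8413063e-05 = 2.6003635e-06 m^3. 1 fermi = 1e-15 m, so 4.609 fermi = 4.609 * 1e-15 = 4.609e-15 m. Combine: 2.6003635e-06 m^3 / 4.609e-15 m = 5.6419255e+08 m^2. Result: 5.6419255e+08 m^2 ≈ 5.642e+08 m^2 (4 s.f.).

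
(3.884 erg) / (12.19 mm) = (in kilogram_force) 1 erg = 1e-07 J, so 3.884 erg = 3.884 * 1e-07 = 3.884e-07 J. 1 mm = 0.001 m, so 12.19 mm = 12.19 * 0.001 = 0.01219 m. Combine: 3.884e-07 J / 0.01219 m = 3.1862182e-05 N. 1 kilogram_force = 9.80665 N, so 3.1862182e-05 N = 3.1862182e-05 / 9.80665 = 3.2490384e-06 kilogram_force ≈ 3.249e-06 kilogram_force (4 s.f.). Final answer: 3.249e-06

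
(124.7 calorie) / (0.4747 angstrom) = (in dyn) 1 calorie = 4.184 J, so 124.7 calorie = 124.7 * 4.184 = 521.7448 J. 1 angstrom = 1e-10 m, so 0.4747 angstrom = 0.4747 * 1e-10 = 4.747e-11 m. Combine: 521.7448 J / 4.747e-11 m = 1.0991043e+13 N. 1 dyn = 1e-05 N, so 1.0991043e+13 N = 1.0991043e+13 / 1e-05 = 1.0991043e+18 dyn ≈ 1.099e+18 dyn (4 s.f.). Final answer: 1.099e+18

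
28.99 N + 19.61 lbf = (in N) 28.99 N is already in N. 1 lbf = 4.4482216 N, so 19.61 lbf = 19.61 * 4.4482216 = 87.229626 N. Sum: 28.99 + 87.229626 = 116.21963 N. Result: 116.21963 N ≈ 116.2 N (4 s.f.). Final answer: 116.2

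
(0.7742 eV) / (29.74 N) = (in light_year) 1 eV = 1.6021766e-19 J, so 0.7742 eV = 0.7742 * 1.6021766e-19 = 1.2404052e-19 J. 29.74 N is already in N. Combine: 1.2404052e-19 J / 29.74 N = 4.170831e-21 m. 1 light_year = 9.4607305e+15 m, so 4.170831e-21 m = 4.170831e-21 / 9.4607305e+15 = 4.4085719e-37 light_year ≈ 4.409e-37 light_year (4 s.f.). Final answer: 4.409e-37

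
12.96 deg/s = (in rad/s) 0.2262. Check: 1 deg/s = 0.017453293 rad/s, so 12.96 deg/s = 12.96 * 0.017453293 = 0.22619467 rad/s. Result: 0.22619467 rad/s ≈ 0.2262 rad/s (4 s.f.).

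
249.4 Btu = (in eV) 1 Btu = 1055.0559 J, so 249.4 Btu = 249.4 * 1055.0559 = 263130.93 J. 1 eV = 1.6021766e-19 J, so 263130.93 J = 263130.93 / 1.6021766e-19 = 1.6423341e+24 eV ≈ 1.642e+24 eV (4 s.f.). Final answer: 1.642e+24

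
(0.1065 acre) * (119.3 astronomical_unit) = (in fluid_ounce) 2.601e+20. Check: 1 acre = 4046.8564 m^2, so 0.1065 acre = 0.1065 * 4046.8564 = 430.99021 m^2. 1 astronomical_unit = 1.4959787e+11 m, so 119.3 astronomical_unit = 119.3 * 1.4959787e+11 = 1.7847026e+13 m. Combine: 430.99021 m^2 * 1.7847026e+13 m = 7.6918935e+15 m^3. 1 fluid_ounce = 2.957353e-05 m^3, so 7.6918935e+15 m^3 = 7.6918935e+15 / 2.957353e-05 = 2.6009386e+20 fluid_ounce ≈ 2.601e+20 fluid_ounce (4 s.f.).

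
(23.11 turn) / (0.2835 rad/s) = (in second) 512.2. Check: 1 turn = 6.2831853 rad, so 23.11 turn = 23.11 * 6.2831853 = 145.20441 rad. 0.2835 rad/s is already in rad/s. Combine: 145.20441 rad / 0.2835 rad/s = 512.18488 s. 512.18488 s = 512.18488 second ≈ 512.2 second (4 s.f.).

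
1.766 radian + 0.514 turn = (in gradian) 1.766 radian = 1.766 rad. 1 turn = 6.2831853 rad, so 0.514 turn = 0.514 * 6.2831853 = 3.2295572 rad. Sum: 1.766 + 3.2295572 = 4.9955572 rad. 1 gradian = 0.015707963 rad, so 4.9955572 rad = 4.9955572 / 0.015707963 = 318.02705 gradian ≈ 318 gradian (4 s.f.). Final answer: 318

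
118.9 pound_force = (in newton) 528.9. Check: 1 pound_force = 4.4482216 N, so 118.9 pound_force = 118.9 * 4.4482216 = 528.89355 N. 528.89355 N = 528.89355 newton ≈ 528.9 newton (4 s.f.).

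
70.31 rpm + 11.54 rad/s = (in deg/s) 1 rpm = 0.10471976 rad/s, so 70.31 rpm = 70.31 * 0.10471976 = 7.362846 rad/s. 11.54 rad/s is already in rad/s. Sum: 7.362846 + 11.54 = 18.902846 rad/s. 1 deg/s = 0.017453293 rad/s, so 18.902846 rad/s = 18.902846 / 0.017453293 = 1083.0533 deg/s ≈ 1083 deg/s (4 s.f.). Final answer: 1083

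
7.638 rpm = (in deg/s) 45.83. Check: 1 rpm = 0.10471976 rad/s, so 7.638 rpm = 7.638 * 0.10471976 = 0.79984949 rad/s. 1 deg/s = 0.017453293 rad/s, so 0.79984949 rad/s = 0.79984949 / 0.017453293 = 45.828 deg/s ≈ 45.83 deg/s (4 s.f.).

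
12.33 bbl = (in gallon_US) 1 bbl = 0.15898729 m^3, so 12.33 bbl = 12.33 * 0.15898729 = 1.9603133 m^3. 1 gallon_US = 0.0037854118 m^3, so 1.9603133 m^3 = 1.9603133 / 0.0037854118 = 517.86 gallon_US ≈ 517.9 gallon_US (4 s.f.). Final answer: 517.9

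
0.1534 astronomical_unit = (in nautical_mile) 1 astronomical_unit = 1.4959787e+11 m, so 0.1534 astronomical_unit = 0.1534 * 1.4959787e+11 = 2.2948313e+10 m. 1 nautical_mile = 1852 m, so 2.2948313e+10 m = 2.2948313e+10 / 1852 = 12391098 nautical_mile ≈ 1.239e+07 nautical_mile (4 s.f.). Final answer: 1.239e+07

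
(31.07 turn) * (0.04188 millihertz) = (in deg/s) 1 turn = 6.2831853 rad, so 31.07 turn = 31.07 * 6.2831853 = 195.21857 rad. 1 millihertz = 0.001 Hz, so 0.04188 millihertz = 0.04188 * 0.001 = 4.188e-05 Hz. Combine: 195.21857 rad * 4.188e-05 Hz = 0.0081757536 rad/s. 1 deg/s = 0.017453293 rad/s, so 0.0081757536 rad/s = 0.0081757536 / 0.017453293 = 0.46843618 deg/s ≈ 0.4684 deg/s (4 s.f.). Final answer: 0.4684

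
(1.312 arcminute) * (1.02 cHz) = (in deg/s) 0.000223. Check: 1 arcminute = 0.00029088821 rad, so 1.312 arcminute = 1.312 * 0.00029088821 = 0.00038164533 rad. 1 cHz = 0.01 Hz, so 1.02 cHz = 1.02 * 0.01 = 0.0102 Hz. Combine: 0.00038164533 rad * 0.0102 Hz = 3.8927824e-06 rad/s. 1 deg/s = 0.017453293 rad/s, so 3.8927824e-06 rad/s = 3.8927824e-06 / 0.017453293 = 0.00022304 deg/s ≈ 0.000223 deg/s (4 s.f.).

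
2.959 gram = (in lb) 1 gram = 0.001 kg, so 2.959 gram = 2.959 * 0.001 = 0.002959 kg. 1 lb = 0.45359237 kg, so 0.002959 kg = 0.002959 / 0.45359237 = 0.0065234783 lb ≈ 0.006523 lb (4 s.f.). Final answer: 0.006523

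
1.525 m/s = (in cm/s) 1 cm/s = 0.01 m/s, so 1.525 m/s = 1.525 / 0.01 = 152.5 cm/s. Final answer: 152.5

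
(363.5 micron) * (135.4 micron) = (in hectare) 1 micron = 1e-06 m, so 363.5 micron = 363.5 * 1e-06 = 0.0003635 m. 1 micron = 1e-06 m, so 135.4 micron = 135.4 * 1e-06 = 0.0001354 m. Combine: 0.0003635 m * 0.0001354 m = 4.92179e-08 m^2. 1 hectare = 10000 m^2, so 4.92179e-08 m^2 = 4.92179e-08 / 10000 = 4.92179e-12 hectare ≈ 4.922e-12 hectare (4 s.f.). Final answer: 4.922e-12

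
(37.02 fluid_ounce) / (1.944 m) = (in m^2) 1 fluid_ounce = 2.957353e-05 m^3, so 37.02 fluid_ounce = 37.02 * 2.957353e-05 = 0.0010948121 m^3. 1.944 m is already in m. Combine: 0.0010948121 m^3 / 1.944 m = 0.00056317493 m^2. Result: 0.00056317493 m^2 ≈ 0.0005632 m^2 (4 s.f.). Final answer: 0.0005632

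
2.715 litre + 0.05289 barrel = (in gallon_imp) 1 litre = 0.001 m^3, so 2.715 litre = 2.715 * 0.001 = 0.002715 m^3. 1 barrel = 0.15898729 m^3, so 0.05289 barrel = 0.05289 * 0.15898729 = 0.008408838 m^3. Sum: 0.002715 + 0.008408838 = 0.011123838 m^3. 1 gallon_imp = 0.00454609 m^3, so 0.011123838 m^3 = 0.011123838 / 0.00454609 = 2.4469023 gallon_imp ≈ 2.447 gallon_imp (4 s.f.). Final answer: 2.447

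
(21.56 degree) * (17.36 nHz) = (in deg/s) 3.743e-07. Check: 1 degree = 0.017453293 rad, so 21.56 degree = 21.56 * 0.017453293 = 0.37629299 rad. 1 nHz = 1e-09 Hz, so 17.36 nHz = 17.36 * 1e-09 = 1.736e-08 Hz. Combine: 0.37629299 rad * 1.736e-08 Hz = 6.5324462e-09 rad/s. 1 deg/s = 0.017453293 rad/s, so 6.5324462e-09 rad/s = 6.5324462e-09 / 0.017453293 = 3.742816e-07 deg/s ≈ 3.743e-07 deg/s (4 s.f.).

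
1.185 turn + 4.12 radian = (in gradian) 1 turn = 6.2831853 rad, so 1.185 turn = 1.185 * 6.2831853 = 7.4455746 rad. 4.12 radian = 4.12 rad. Sum: 7.4455746 + 4.12 = 11.565575 rad. 1 gradian = 0.015707963 rad, so 11.565575 rad = 11.565575 / 0.015707963 = 736.28735 gradian ≈ 736.3 gradian (4 s.f.). Final answer: 736.3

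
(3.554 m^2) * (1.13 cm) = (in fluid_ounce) 1358. Check: 3.554 m^2 is already in m^2. 1 cm = 0.01 m, so 1.13 cm = 1.13 * 0.01 = 0.0113 m. Combine: 3.554 m^2 * 0.0113 m = 0.0401602 m^3. 1 fluid_ounce = 2.957353e-05 m^3, so 0.0401602 m^3 = 0.0401602 / 2.957353e-05 = 1357.9779 fluid_ounce ≈ 1358 fluid_ounce (4 s.f.).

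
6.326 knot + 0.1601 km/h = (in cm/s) 1 knot = 0.51444444 m/s, so 6.326 knot = 6.326 * 0.51444444 = 3.2543756 m/s. 1 km/h = 0.27777778 m/s, so 0.1601 km/h = 0.1601 * 0.27777778 = 0.044472222 m/s. Sum: 3.2543756 + 0.044472222 = 3.2988478 m/s. 1 cm/s = 0.01 m/s, so 3.2988478 m/s = 3.2988478 / 0.01 = 329.88478 cm/s ≈ 329.9 cm/s (4 s.f.). Final answer: 329.9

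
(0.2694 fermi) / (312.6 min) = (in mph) 3.213e-20. Check: 1 fermi = 1e-15 m, so 0.2694 fermi = 0.2694 * 1e-15 = 2.694e-16 m. 1 min = 60 s, so 312.6 min = 312.6 * 60 = 18756 s. Combine: 2.694e-16 m / 18756 s = 1.4363404e-20 m/s. 1 mph = 0.44704 m/s, so 1.4363404e-20 m/s = 1.4363404e-20 / 0.44704 = 3.2130019e-20 mph ≈ 3.213e-20 mph (4 s.f.).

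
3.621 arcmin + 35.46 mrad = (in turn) 0.005811. Check: 1 arcmin = 0.00029088821 rad, so 3.621 arcmin = 3.621 * 0.00029088821 = 0.0010533062 rad. 1 mrad = 0.001 rad, so 35.46 mrad = 35.46 * 0.001 = 0.03546 rad. Sum: 0.0010533062 + 0.03546 = 0.036513306 rad. 1 turn = 6.2831853 rad, so 0.036513306 rad = 0.036513306 / 6.2831853 = 0.0058112732 turn ≈ 0.005811 turn (4 s.f.).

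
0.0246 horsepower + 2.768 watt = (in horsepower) 1 horsepower = 745.69987 W, so 0.0246 horsepower = 0.0246 * 745.69987 = 18.344217 W. 2.768 watt = 2.768 W. Sum: 18.344217 + 2.768 = 21.112217 W. 1 horsepower = 745.69987 W, so 21.112217 W = 21.112217 / 745.69987 = 0.028311949 horsepower ≈ 0.02831 horsepower (4 s.f.). Final answer: 0.02831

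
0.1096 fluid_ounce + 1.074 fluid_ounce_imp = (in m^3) 3.376e-05. Check: 1 fluid_ounce = 2.957353e-05 m^3, so 0.1096 fluid_ounce = 0.1096 * 2.957353e-05 = 3.2412588e-06 m^3. 1 fluid_ounce_imp = 2.8413063e-05 m^3, so 1.074 fluid_ounce_imp = 1.074 * 2.8413063e-05 = 3.0515629e-05 m^3. Sum: 3.2412588e-06 + 3.0515629e-05 = 3.3756888e-05 m^3. Result: 3.3756888e-05 m^3 ≈ 3.376e-05 m^3 (4 s.f.).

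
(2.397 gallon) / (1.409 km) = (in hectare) 1 gallon = 0.0037854118 m^3, so 2.397 gallon = 2.397 * 0.0037854118 = 0.009073632 m^3. 1 km = 1000 m, so 1.409 km = 1.409 * 1000 = 1409 m. Combine: 0.009073632 m^3 / 1409 m = 6.4397672e-06 m^2. 1 hectare = 10000 m^2, so 6.4397672e-06 m^2 = 6.4397672e-06 / 10000 = 6.4397672e-10 hectare ≈ 6.44e-10 hectare (4 s.f.). Final answer: 6.44e-10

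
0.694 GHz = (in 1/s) 1 GHz = 1e+09 Hz, so 0.694 GHz = 0.694 * 1e+09 = 6.94e+08 Hz. 6.94e+08 Hz = 6.94e+08 1/s. Final answer: 6.94e+08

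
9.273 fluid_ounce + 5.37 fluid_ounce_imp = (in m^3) 1 fluid_ounce = 2.957353e-05 m^3, so 9.273 fluid_ounce = 9.273 * 2.957353e-05 = 0.00027423534 m^3. 1 fluid_ounce_imp = 2.8413063e-05 m^3, so 5.37 fluid_ounce_imp = 5.37 * 2.8413063e-05 = 0.00015257815 m^3. Sum: 0.00027423534 + 0.00015257815 = 0.00042681349 m^3. Result: 0.00042681349 m^3 ≈ 0.0004268 m^3 (4 s.f.). Final answer: 0.0004268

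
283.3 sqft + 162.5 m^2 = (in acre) 1 sqft = 0.09290304 m^2, so 283.3 sqft = 283.3 * 0.09290304 = 26.319431 m^2. 162.5 m^2 is already in m^2. Sum: 26.319431 + 162.5 = 188.81943 m^2. 1 acre = 4046.8564 m^2, so 188.81943 m^2 = 188.81943 / 4046.8564 = 0.046658298 acre ≈ 0.04666 acre (4 s.f.). Final answer: 0.04666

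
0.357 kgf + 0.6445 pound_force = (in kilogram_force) 1 kgf = 9.80665 N, so 0.357 kgf = 0.357 * 9.80665 = 3.500974 N. 1 pound_force = 4.4482216 N, so 0.6445 pound_force = 0.6445 * 4.4482216 = 2.8668788 N. Sum: 3.500974 + 2.8668788 = 6.3678529 N. 1 kilogram_force = 9.80665 N, so 6.3678529 N = 6.3678529 / 9.80665 = 0.64934028 kilogram_force ≈ 0.6493 kilogram_force (4 s.f.). Final answer: 0.6493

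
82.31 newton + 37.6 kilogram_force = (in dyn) 4.51e+07. Check: 82.31 newton = 82.31 N. 1 kilogram_force = 9.80665 N, so 37.6 kilogram_force = 37.6 * 9.80665 = 368.73004 N. Sum: 82.31 + 368.73004 = 451.04004 N. 1 dyn = 1e-05 N, so 451.04004 N = 451.04004 / 1e-05 = 45104004 dyn ≈ 4.51e+07 dyn (4 s.f.).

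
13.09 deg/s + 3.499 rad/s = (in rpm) 35.59. Check: 1 deg/s = 0.017453293 rad/s, so 13.09 deg/s = 13.09 * 0.017453293 = 0.2284636 rad/s. 3.499 rad/s is already in rad/s. Sum: 0.2284636 + 3.499 = 3.7274636 rad/s. 1 rpm = 0.10471976 rad/s, so 3.7274636 rad/s = 3.7274636 / 0.10471976 = 35.594655 rpm ≈ 35.59 rpm (4 s.f.).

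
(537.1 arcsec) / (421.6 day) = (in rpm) 1 arcsec = 4.8481368e-06 rad, so 537.1 arcsec = 537.1 * 4.8481368e-06 = 0.0026039343 rad. 1 day = 86400 s, so 421.6 day = 421.6 * 86400 = 36426240 s. Combine: 0.0026039343 rad / 36426240 s = 7.1485124e-11 rad/s. 1 rpm = 0.10471976 rad/s, so 7.1485124e-11 rad/s = 7.1485124e-11 / 0.10471976 = 6.8263265e-10 rpm ≈ 6.826e-10 rpm (4 s.f.). Final answer: 6.826e-10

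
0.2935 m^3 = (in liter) 1 liter = 0.001 m^3, so 0.2935 m^3 = 0.2935 / 0.001 = 293.5 liter. Final answer: 293.5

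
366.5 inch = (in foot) 1 inch = 0.0254 m, so 366.5 inch = 366.5 * 0.0254 = 9.3091 m. 1 foot = 0.3048 m, so 9.3091 m = 9.3091 / 0.3048 = 30.541667 foot ≈ 30.54 foot (4 s.f.). Final answer: 30.54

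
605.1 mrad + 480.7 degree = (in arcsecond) 1 mrad = 0.001 rad, so 605.1 mrad = 605.1 * 0.001 = 0.6051 rad. 1 degree = 0.017453293 rad, so 480.7 degree = 480.7 * 0.017453293 = 8.3897977 rad. Sum: 0.6051 + 8.3897977 = 8.9948977 rad. 1 arcsecond = 4.8481368e-06 rad, so 8.9948977 rad = 8.9948977 / 4.8481368e-06 = 1855330.8 arcsecond ≈ 1.855e+06 arcsecond (4 s.f.). Final answer: 1.855e+06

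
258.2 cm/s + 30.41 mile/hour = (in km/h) 58.24. Check: 1 cm/s = 0.01 m/s, so 258.2 cm/s = 258.2 * 0.01 = 2.582 m/s. 1 mile/hour = 0.44704 m/s, so 30.41 mile/hour = 30.41 * 0.44704 = 13.594486 m/s. Sum: 2.582 + 13.594486 = 16.176486 m/s. 1 km/h = 0.27777778 m/s, so 16.176486 m/s = 16.176486 / 0.27777778 = 58.235351 km/h ≈ 58.24 km/h (4 s.f.).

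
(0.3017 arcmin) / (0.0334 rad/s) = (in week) 4.345e-09. Check: 1 arcmin = 0.00029088821 rad, so 0.3017 arcmin = 0.3017 * 0.00029088821 = 8.7760973e-05 rad. 0.0334 rad/s is already in rad/s. Combine: 8.7760973e-05 rad / 0.0334 rad/s = 0.002627574 s. 1 week = 604800 s, so 0.002627574 s = 0.002627574 / 604800 = 4.3445338e-09 week ≈ 4.345e-09 week (4 s.f.).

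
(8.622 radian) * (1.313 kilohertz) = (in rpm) 1.081e+05. Check: 8.622 radian = 8.622 rad. 1 kilohertz = 1000 Hz, so 1.313 kilohertz = 1.313 * 1000 = 1313 Hz. Combine: 8.622 rad * 1313 Hz = 11320.686 rad/s. 1 rpm = 0.10471976 rad/s, so 11320.686 rad/s = 11320.686 / 0.10471976 = 108104.59 rpm ≈ 1.081e+05 rpm (4 s.f.).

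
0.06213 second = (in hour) 0.06213 second = 0.06213 s. 1 hour = 3600 s, so 0.06213 s = 0.06213 / 3600 = 1.7258333e-05 hour ≈ 1.726e-05 hour (4 s.f.). Final answer: 1.726e-05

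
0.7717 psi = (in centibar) 1 psi = 6894.7573 Pa, so 0.7717 psi = 0.7717 * 6894.7573 = 5320.6842 Pa. 1 centibar = 1000 Pa, so 5320.6842 Pa = 5320.6842 / 1000 = 5.3206842 centibar ≈ 5.321 centibar (4 s.f.). Final answer: 5.321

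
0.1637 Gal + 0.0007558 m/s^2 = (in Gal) 1 Gal = 0.01 m/s^2, so 0.1637 Gal = 0.1637 * 0.01 = 0.001637 m/s^2. 0.0007558 m/s^2 is already in m/s^2. Sum: 0.001637 + 0.0007558 = 0.0023928 m/s^2. 1 Gal = 0.01 m/s^2, so 0.0023928 m/s^2 = 0.0023928 / 0.01 = 0.23928 Gal ≈ 0.2393 Gal (4 s.f.). Final answer: 0.2393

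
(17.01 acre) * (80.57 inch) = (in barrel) 1 acre = 4046.8564 m^2, so 17.01 acre = 17.01 * 4046.8564 = 68837.028 m^2. 1 inch = 0.0254 m, so 80.57 inch = 80.57 * 0.0254 = 2.046478 m. Combine: 68837.028 m^2 * 2.046478 m = 140873.46 m^3. 1 barrel = 0.15898729 m^3, so 140873.46 m^3 = 140873.46 / 0.15898729 = 886067.42 barrel ≈ 8.861e+05 barrel (4 s.f.). Final answer: 8.861e+05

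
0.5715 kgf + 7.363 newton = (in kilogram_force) 1.322. Check: 1 kgf = 9.80665 N, so 0.5715 kgf = 0.5715 * 9.80665 = 5.6045005 N. 7.363 newton = 7.363 N. Sum: 5.6045005 + 7.363 = 12.9675 N. 1 kilogram_force = 9.80665 N, so 12.9675 N = 12.9675 / 9.80665 = 1.322317 kilogram_force ≈ 1.322 kilogram_force (4 s.f.).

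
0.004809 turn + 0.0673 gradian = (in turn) 0.004977. Check: 1 turn = 6.2831853 rad, so 0.004809 turn = 0.004809 * 6.2831853 = 0.030215838 rad. 1 gradian = 0.015707963 rad, so 0.0673 gradian = 0.0673 * 0.015707963 = 0.0010571459 rad. Sum: 0.030215838 + 0.0010571459 = 0.031272984 rad. 1 turn = 6.2831853 rad, so 0.031272984 rad = 0.031272984 / 6.2831853 = 0.00497725 turn ≈ 0.004977 turn (4 s.f.).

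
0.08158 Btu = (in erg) 8.607e+08. Check: 1 Btu = 1055.0559 J, so 0.08158 Btu = 0.08158 * 1055.0559 = 86.071456 J. 1 erg = 1e-07 J, so 86.071456 J = 86.071456 / 1e-07 = 8.6071456e+08 erg ≈ 8.607e+08 erg (4 s.f.).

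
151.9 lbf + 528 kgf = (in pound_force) 1316. Check: 1 lbf = 4.4482216 N, so 151.9 lbf = 151.9 * 4.4482216 = 675.68486 N. 1 kgf = 9.80665 N, so 528 kgf = 528 * 9.80665 = 5177.9112 N. Sum: 675.68486 + 5177.9112 = 5853.5961 N. 1 pound_force = 4.4482216 N, so 5853.5961 N = 5853.5961 / 4.4482216 = 1315.9407 pound_force ≈ 1316 pound_force (4 s.f.).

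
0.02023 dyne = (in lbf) 1 dyne = 1e-05 N, so 0.02023 dyne = 0.02023 * 1e-05 = 2.023e-07 N. 1 lbf = 4.4482216 N, so 2.023e-07 N = 2.023e-07 / 4.4482216 = 4.5478849e-08 lbf ≈ 4.548e-08 lbf (4 s.f.). Final answer: 4.548e-08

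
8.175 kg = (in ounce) 1 ounce = 0.028349523 kg, so 8.175 kg = 8.175 / 0.028349523 = 288.36464 ounce ≈ 288.4 ounce (4 s.f.). Final answer: 288.4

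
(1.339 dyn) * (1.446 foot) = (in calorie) 1 dyn = 1e-05 N, so 1.339 dyn = 1.339 * 1e-05 = 1.339e-05 N. 1 foot = 0.3048 m, so 1.446 foot = 1.446 * 0.3048 = 0.4407408 m. Combine: 1.339e-05 N * 0.4407408 m = 5.9015193e-06 J. 1 calorie = 4.184 J, so 5.9015193e-06 J = 5.9015193e-06 / 4.184 = 1.410497e-06 calorie ≈ 1.41e-06 calorie (4 s.f.). Final answer: 1.41e-06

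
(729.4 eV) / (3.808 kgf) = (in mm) 3.129e-15. Check: 1 eV = 1.6021766e-19 J, so 729.4 eV = 729.4 * 1.6021766e-19 = 1.1686276e-16 J. 1 kgf = 9.80665 N, so 3.808 kgf = 3.808 * 9.80665 = 37.343723 N. Combine: 1.1686276e-16 J / 37.343723 N = 3.1293817e-18 m. 1 mm = 0.001 m, so 3.1293817e-18 m = 3.1293817e-18 / 0.001 = 3.1293817e-15 mm ≈ 3.129e-15 mm (4 s.f.).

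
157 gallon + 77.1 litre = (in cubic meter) 1 gallon = 0.0037854118 m^3, so 157 gallon = 157 * 0.0037854118 = 0.59430965 m^3. 1 litre = 0.001 m^3, so 77.1 litre = 77.1 * 0.001 = 0.0771 m^3. Sum: 0.59430965 + 0.0771 = 0.67140965 m^3. 0.67140965 m^3 = 0.67140965 cubic meter ≈ 0.6714 cubic meter (4 s.f.). Final answer: 0.6714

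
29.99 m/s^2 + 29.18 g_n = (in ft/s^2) 1037. Check: 29.99 m/s^2 is already in m/s^2. 1 g_n = 9.80665 m/s^2, so 29.18 g_n = 29.18 * 9.80665 = 286.15805 m/s^2. Sum: 29.99 + 286.15805 = 316.14805 m/s^2. 1 ft/s^2 = 0.3048 m/s^2, so 316.14805 m/s^2 = 316.14805 / 0.3048 = 1037.2311 ft/s^2 ≈ 1037 ft/s^2 (4 s.f.).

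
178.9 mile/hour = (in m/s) 79.98. Check: 1 mile/hour = 0.44704 m/s, so 178.9 mile/hour = 178.9 * 0.44704 = 79.975456 m/s. Result: 79.975456 m/s ≈ 79.98 m/s (4 s.f.).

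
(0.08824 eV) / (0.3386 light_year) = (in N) 4.413e-36. Check: 1 eV = 1.6021766e-19 J, so 0.08824 eV = 0.08824 * 1.6021766e-19 = 1.4137607e-20 J. 1 light_year = 9.4607305e+15 m, so 0.3386 light_year = 0.3386 * 9.4607305e+15 = 3.2034033e+15 m. Combine: 1.4137607e-20 J / 3.2034033e+15 m = 4.4133083e-36 N. Result: 4.4133083e-36 N ≈ 4.413e-36 N (4 s.f.).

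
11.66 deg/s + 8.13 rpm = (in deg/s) 60.44. Check: 1 deg/s = 0.017453293 rad/s, so 11.66 deg/s = 11.66 * 0.017453293 = 0.20350539 rad/s. 1 rpm = 0.10471976 rad/s, so 8.13 rpm = 8.13 * 0.10471976 = 0.85137161 rad/s. Sum: 0.20350539 + 0.85137161 = 1.054877 rad/s. 1 deg/s = 0.017453293 rad/s, so 1.054877 rad/s = 1.054877 / 0.017453293 = 60.44 deg/s.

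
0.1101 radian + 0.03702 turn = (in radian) 0.1101 radian = 0.1101 rad. 1 turn = 6.2831853 rad, so 0.03702 turn = 0.03702 * 6.2831853 = 0.23260352 rad. Sum: 0.1101 + 0.23260352 = 0.34270352 rad. 0.34270352 rad = 0.34270352 radian ≈ 0.3427 radian (4 s.f.). Final answer: 0.3427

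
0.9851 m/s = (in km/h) 3.546. Check: 1 km/h = 0.27777778 m/s, so 0.9851 m/s = 0.9851 / 0.27777778 = 3.54636 km/h ≈ 3.546 km/h (4 s.f.).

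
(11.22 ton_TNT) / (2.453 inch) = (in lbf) 1 ton_TNT = 4.184e+09 J, so 11.22 ton_TNT = 11.22 * 4.184e+09 = 4.694448e+10 J. 1 inch = 0.0254 m, so 2.453 inch = 2.453 * 0.0254 = 0.0623062 m. Combine: 4.694448e+10 J / 0.0623062 m = 7.5344797e+11 N. 1 lbf = 4.4482216 N, so 7.5344797e+11 N = 7.5344797e+11 / 4.4482216 = 1.6938184e+11 lbf ≈ 1.694e+11 lbf (4 s.f.). Final answer: 1.694e+11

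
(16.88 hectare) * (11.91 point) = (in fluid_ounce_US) 1 hectare = 10000 m^2, so 16.88 hectare = 16.88 * 10000 = 168800 m^2. 1 point = 0.00035277778 m, so 11.91 point = 11.91 * 0.00035277778 = 0.0042015833 m. Combine: 168800 m^2 * 0.0042015833 m = 709.22727 m^3. 1 fluid_ounce_US = 2.957353e-05 m^3, so 709.22727 m^3 = 709.22727 / 2.957353e-05 = 23981827 fluid_ounce_US ≈ 2.398e+07 fluid_ounce_US (4 s.f.). Final answer: 2.398e+07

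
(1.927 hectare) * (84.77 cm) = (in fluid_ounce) 5.524e+08. Check: 1 hectare = 10000 m^2, so 1.927 hectare = 1.927 * 10000 = 19270 m^2. 1 cm = 0.01 m, so 84.77 cm = 84.77 * 0.01 = 0.8477 m. Combine: 19270 m^2 * 0.8477 m = 16335.179 m^3. 1 fluid_ounce = 2.957353e-05 m^3, so 16335.179 m^3 = 16335.179 / 2.957353e-05 = 5.5235811e+08 fluid_ounce ≈ 5.524e+08 fluid_ounce (4 s.f.).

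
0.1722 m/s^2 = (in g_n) 1 g_n = 9.80665 m/s^2, so 0.1722 m/s^2 = 0.1722 / 9.80665 = 0.017559513 g_n ≈ 0.01756 g_n (4 s.f.). Final answer: 0.01756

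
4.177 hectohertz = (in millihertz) 4.177e+05. Check: 1 hectohertz = 100 Hz, so 4.177 hectohertz = 4.177 * 100 = 417.7 Hz. 1 millihertz = 0.001 Hz, so 417.7 Hz = 417.7 / 0.001 = 417700 millihertz ≈ 4.177e+05 millihertz (4 s.f.).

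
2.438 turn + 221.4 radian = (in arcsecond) 1 turn = 6.2831853 rad, so 2.438 turn = 2.438 * 6.2831853 = 15.318406 rad. 221.4 radian = 221.4 rad. Sum: 15.318406 + 221.4 = 236.71841 rad. 1 arcsecond = 4.8481368e-06 rad, so 236.71841 rad = 236.71841 / 4.8481368e-06 = 48826676 arcsecond ≈ 4.883e+07 arcsecond (4 s.f.). Final answer: 4.883e+07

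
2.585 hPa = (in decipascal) 1 hPa = 100 Pa, so 2.585 hPa = 2.585 * 100 = 258.5 Pa. 1 decipascal = 0.1 Pa, so 258.5 Pa = 258.5 / 0.1 = 2585 decipascal. Final answer: 2585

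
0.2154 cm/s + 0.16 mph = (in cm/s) 1 cm/s = 0.01 m/s, so 0.2154 cm/s = 0.2154 * 0.01 = 0.002154 m/s. 1 mph = 0.44704 m/s, so 0.16 mph = 0.16 * 0.44704 = 0.0715264 m/s. Sum: 0.002154 + 0.0715264 = 0.0736804 m/s. 1 cm/s = 0.01 m/s, so 0.0736804 m/s = 0.0736804 / 0.01 = 7.36804 cm/s ≈ 7.368 cm/s (4 s.f.). Final answer: 7.368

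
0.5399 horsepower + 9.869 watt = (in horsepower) 0.5531. Check: 1 horsepower = 745.69987 W, so 0.5399 horsepower = 0.5399 * 745.69987 = 402.60336 W. 9.869 watt = 9.869 W. Sum: 402.60336 + 9.869 = 412.47236 W. 1 horsepower = 745.69987 W, so 412.47236 W = 412.47236 / 745.69987 = 0.55313455 horsepower ≈ 0.5531 horsepower (4 s.f.).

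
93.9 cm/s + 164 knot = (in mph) 1 cm/s = 0.01 m/s, so 93.9 cm/s = 93.9 * 0.01 = 0.939 m/s. 1 knot = 0.51444444 m/s, so 164 knot = 164 * 0.51444444 = 84.368889 m/s. Sum: 0.939 + 84.368889 = 85.307889 m/s. 1 mph = 0.44704 m/s, so 85.307889 m/s = 85.307889 / 0.44704 = 190.82831 mph ≈ 190.8 mph (4 s.f.). Final answer: 190.8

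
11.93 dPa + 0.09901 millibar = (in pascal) 11.09. Check: 1 dPa = 0.1 Pa, so 11.93 dPa = 11.93 * 0.1 = 1.193 Pa. 1 millibar = 100 Pa, so 0.09901 millibar = 0.09901 * 100 = 9.901 Pa. Sum: 1.193 + 9.901 = 11.094 Pa. 11.094 Pa = 11.094 pascal ≈ 11.09 pascal (4 s.f.).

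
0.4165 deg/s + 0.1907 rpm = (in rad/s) 1 deg/s = 0.017453293 rad/s, so 0.4165 deg/s = 0.4165 * 0.017453293 = 0.0072692963 rad/s. 1 rpm = 0.10471976 rad/s, so 0.1907 rpm = 0.1907 * 0.10471976 = 0.019970057 rad/s. Sum: 0.0072692963 + 0.019970057 = 0.027239354 rad/s. Result: 0.027239354 rad/s ≈ 0.02724 rad/s (4 s.f.). Final answer: 0.02724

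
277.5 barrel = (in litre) 1 barrel = 0.15898729 m^3, so 277.5 barrel = 277.5 * 0.15898729 = 44.118974 m^3. 1 litre = 0.001 m^3, so 44.118974 m^3 = 44.118974 / 0.001 = 44118.974 litre ≈ 4.412e+04 litre (4 s.f.). Final answer: 4.412e+04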